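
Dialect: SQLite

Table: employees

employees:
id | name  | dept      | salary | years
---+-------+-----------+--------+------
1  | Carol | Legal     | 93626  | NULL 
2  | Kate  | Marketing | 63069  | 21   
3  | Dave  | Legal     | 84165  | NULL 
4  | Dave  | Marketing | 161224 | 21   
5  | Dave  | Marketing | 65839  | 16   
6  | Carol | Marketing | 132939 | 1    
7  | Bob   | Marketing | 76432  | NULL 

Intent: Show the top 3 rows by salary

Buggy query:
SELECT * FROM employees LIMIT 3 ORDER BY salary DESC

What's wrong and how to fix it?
Bug: ORDER BY cannot follow LIMIT; LIMIT is the final clause

Fix: Sort with ORDER BY, then apply LIMIT

Corrected query:
SELECT * FROM employees ORDER BY salary DESC LIMIT 3

Result:
id | name  | dept      | salary | years
---+-------+-----------+--------+------
4  | Dave  | Marketing | 161224 | 21   
6  | Carol | Marketing | 132939 | 1    
1  | Carol | Legal     | 93626  | NULL 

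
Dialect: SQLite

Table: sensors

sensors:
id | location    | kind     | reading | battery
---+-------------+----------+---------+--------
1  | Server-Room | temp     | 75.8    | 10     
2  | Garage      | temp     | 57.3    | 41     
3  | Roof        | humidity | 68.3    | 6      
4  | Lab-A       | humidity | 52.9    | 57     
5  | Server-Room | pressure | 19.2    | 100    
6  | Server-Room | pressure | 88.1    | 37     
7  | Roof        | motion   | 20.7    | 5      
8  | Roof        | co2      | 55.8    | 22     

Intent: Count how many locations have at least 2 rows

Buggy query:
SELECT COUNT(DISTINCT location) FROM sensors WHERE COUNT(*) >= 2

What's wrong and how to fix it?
Bug: WHERE filters individual rows, not groups, so a group-level COUNT is invalid there

Fix: Use a subquery that GROUPs and filters with HAVING, then count its rows

Corrected query:
SELECT COUNT(*) FROM (SELECT location FROM sensors GROUP BY location HAVING COUNT(*) >= 2)

Result:
COUNT(*)
--------
2       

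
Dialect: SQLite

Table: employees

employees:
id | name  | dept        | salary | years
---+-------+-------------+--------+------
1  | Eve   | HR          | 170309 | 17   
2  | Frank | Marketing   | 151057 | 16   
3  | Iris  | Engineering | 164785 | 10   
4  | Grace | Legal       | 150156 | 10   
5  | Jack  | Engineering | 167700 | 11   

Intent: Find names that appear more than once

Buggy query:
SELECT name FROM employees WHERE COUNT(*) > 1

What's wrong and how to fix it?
Bug: COUNT(*) is an aggregate and cannot be used in WHERE

Fix: Group first, then use HAVING for the count condition

Corrected query:
SELECT name FROM employees GROUP BY name HAVING COUNT(*) > 1

Result:
(no rows)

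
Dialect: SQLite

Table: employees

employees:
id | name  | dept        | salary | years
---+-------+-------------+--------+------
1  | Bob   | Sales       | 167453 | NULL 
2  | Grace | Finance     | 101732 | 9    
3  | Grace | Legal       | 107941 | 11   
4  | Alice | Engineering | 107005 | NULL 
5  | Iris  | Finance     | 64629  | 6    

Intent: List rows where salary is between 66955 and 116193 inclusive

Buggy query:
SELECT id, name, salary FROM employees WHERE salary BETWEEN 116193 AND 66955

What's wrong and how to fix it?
Bug: BETWEEN expects the lower bound first; with 116193 AND 66955 the range is empty

Fix: Write BETWEEN 66955 AND 116193

Corrected query:
SELECT id, name, salary FROM employees WHERE salary BETWEEN 66955 AND 116193

Result:
id | name  | salary
---+-------+-------
2  | Grace | 101732
3  | Grace | 107941
4  | Alice | 107005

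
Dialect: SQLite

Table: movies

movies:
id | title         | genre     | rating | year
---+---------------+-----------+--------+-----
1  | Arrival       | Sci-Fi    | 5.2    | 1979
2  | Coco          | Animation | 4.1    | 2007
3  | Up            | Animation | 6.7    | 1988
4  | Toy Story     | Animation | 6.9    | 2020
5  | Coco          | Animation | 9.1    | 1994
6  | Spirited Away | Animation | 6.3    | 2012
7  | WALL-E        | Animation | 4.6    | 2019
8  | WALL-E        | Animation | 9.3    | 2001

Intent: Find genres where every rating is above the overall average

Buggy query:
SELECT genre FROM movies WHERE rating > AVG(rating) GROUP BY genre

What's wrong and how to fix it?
Bug: AVG() is an aggregate; it can't sit directly in WHERE

Fix: Compute the overall average in a scalar subquery and compare each group's MIN against it in HAVING

Corrected query:
SELECT genre FROM movies GROUP BY genre HAVING MIN(rating) > (SELECT AVG(rating) FROM movies)

Result:
(no rows)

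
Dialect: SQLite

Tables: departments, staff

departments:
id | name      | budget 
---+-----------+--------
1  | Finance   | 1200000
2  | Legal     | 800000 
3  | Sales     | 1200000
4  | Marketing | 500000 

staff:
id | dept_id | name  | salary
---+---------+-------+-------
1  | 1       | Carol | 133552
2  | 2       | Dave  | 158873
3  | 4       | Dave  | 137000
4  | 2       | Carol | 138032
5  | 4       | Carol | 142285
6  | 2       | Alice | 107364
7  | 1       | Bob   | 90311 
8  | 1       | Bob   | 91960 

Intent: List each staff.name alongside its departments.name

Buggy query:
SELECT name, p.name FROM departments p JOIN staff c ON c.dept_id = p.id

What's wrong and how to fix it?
Bug: 'name' exists in both joined tables, so the database can't tell which one is meant

Fix: Qualify the column with its table alias (c.name)

Corrected query:
SELECT c.name, p.name FROM departments p JOIN staff c ON c.dept_id = p.id

Result:
name  | name     
------+----------
Carol | Finance  
Dave  | Legal    
Dave  | Marketing
Carol | Legal    
Carol | Marketing
Alice | Legal    
Bob   | Finance  
Bob   | Finance  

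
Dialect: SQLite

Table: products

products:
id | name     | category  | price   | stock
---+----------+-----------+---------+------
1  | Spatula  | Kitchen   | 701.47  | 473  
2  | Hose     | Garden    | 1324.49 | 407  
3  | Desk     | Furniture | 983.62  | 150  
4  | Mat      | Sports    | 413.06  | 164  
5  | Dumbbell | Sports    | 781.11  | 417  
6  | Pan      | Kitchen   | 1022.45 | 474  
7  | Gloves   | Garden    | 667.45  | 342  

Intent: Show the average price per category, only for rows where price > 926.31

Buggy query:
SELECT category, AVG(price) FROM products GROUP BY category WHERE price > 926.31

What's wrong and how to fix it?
Bug: Row-level WHERE must come before GROUP BY in the clause order

Fix: Move the WHERE clause before GROUP BY

Corrected query:
SELECT category, AVG(price) FROM products WHERE price > 926.31 GROUP BY category

Result:
category  | AVG(price)
----------+-----------
Furniture | 983.62    
Garden    | 1324.49   
Kitchen   | 1022.45   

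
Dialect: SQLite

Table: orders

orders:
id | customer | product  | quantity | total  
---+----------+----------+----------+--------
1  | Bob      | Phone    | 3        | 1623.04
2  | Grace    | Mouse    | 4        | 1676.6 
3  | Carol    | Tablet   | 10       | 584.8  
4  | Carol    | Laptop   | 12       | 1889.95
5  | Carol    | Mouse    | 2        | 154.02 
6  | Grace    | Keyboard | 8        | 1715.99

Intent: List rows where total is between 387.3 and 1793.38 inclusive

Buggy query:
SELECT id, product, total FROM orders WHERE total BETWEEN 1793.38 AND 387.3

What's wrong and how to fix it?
Bug: BETWEEN expects the lower bound first; with 1793.38 AND 387.3 the range is empty

Fix: Write BETWEEN 387.3 AND 1793.38

Corrected query:
SELECT id, product, total FROM orders WHERE total BETWEEN 387.3 AND 1793.38

Result:
id | product  | total  
---+----------+--------
1  | Phone    | 1623.04
2  | Mouse    | 1676.6 
3  | Tablet   | 584.8  
6  | Keyboard | 1715.99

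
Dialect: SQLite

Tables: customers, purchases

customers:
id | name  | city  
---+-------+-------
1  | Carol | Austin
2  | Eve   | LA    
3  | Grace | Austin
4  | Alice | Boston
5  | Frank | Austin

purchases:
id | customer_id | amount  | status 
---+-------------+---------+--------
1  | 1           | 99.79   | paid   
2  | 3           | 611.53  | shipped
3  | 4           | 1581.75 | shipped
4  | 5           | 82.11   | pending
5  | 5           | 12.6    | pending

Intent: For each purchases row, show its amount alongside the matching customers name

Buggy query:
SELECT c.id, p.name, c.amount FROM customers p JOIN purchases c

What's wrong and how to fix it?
Bug: Missing join condition: each purchases row is matched to all customers rows instead of just its own

Fix: Specify the join condition linking the foreign key to the parent id

Corrected query:
SELECT c.id, p.name, c.amount FROM customers p JOIN purchases c ON c.customer_id = p.id

Result:
id | name  | amount 
---+-------+--------
1  | Carol | 99.79  
2  | Grace | 611.53 
3  | Alice | 1581.75
4  | Frank | 82.11  
5  | Frank | 12.6   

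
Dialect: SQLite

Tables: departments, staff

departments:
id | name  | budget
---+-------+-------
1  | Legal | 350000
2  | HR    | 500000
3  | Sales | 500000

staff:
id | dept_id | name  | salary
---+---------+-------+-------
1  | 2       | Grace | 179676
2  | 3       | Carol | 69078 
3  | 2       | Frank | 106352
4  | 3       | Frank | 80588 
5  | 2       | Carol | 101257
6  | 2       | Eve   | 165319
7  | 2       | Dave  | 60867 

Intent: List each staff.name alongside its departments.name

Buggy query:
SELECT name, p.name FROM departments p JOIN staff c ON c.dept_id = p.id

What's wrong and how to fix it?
Bug: 'name' exists in both joined tables, so the database can't tell which one is meant

Fix: Qualify the column with its table alias (c.name)

Corrected query:
SELECT c.name, p.name FROM departments p JOIN staff c ON c.dept_id = p.id

Result:
name  | name 
------+------
Grace | HR   
Carol | Sales
Frank | HR   
Frank | Sales
Carol | HR   
Eve   | HR   
Dave  | HR   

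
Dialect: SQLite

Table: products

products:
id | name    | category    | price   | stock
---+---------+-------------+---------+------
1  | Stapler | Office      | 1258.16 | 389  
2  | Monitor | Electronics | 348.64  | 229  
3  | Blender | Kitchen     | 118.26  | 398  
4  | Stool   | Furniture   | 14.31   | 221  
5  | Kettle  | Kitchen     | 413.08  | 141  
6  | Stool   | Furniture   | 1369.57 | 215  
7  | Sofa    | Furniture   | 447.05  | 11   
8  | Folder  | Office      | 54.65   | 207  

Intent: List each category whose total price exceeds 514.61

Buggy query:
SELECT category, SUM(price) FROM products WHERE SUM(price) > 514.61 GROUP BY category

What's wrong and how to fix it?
Bug: Aggregate functions cannot appear in a WHERE clause

Fix: Use HAVING (which filters groups after aggregation) instead of WHERE

Corrected query:
SELECT category, SUM(price) FROM products GROUP BY category HAVING SUM(price) > 514.61

Result:
category  | SUM(price)
----------+-----------
Furniture | 1830.93   
Kitchen   | 531.34    
Office    | 1312.81   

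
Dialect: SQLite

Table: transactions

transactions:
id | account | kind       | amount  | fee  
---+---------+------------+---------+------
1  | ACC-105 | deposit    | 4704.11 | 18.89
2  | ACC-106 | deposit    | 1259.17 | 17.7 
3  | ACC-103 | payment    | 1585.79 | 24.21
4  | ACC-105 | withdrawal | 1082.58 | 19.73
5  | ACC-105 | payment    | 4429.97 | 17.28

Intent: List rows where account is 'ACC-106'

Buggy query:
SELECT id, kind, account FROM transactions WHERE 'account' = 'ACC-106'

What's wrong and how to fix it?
Bug: Single quotes denote string literals in SQL; the column name is being compared as a constant string

Fix: Reference the column as account without single quotes

Corrected query:
SELECT id, kind, account FROM transactions WHERE account = 'ACC-106'

Result:
id | kind    | account
---+---------+--------
2  | deposit | ACC-106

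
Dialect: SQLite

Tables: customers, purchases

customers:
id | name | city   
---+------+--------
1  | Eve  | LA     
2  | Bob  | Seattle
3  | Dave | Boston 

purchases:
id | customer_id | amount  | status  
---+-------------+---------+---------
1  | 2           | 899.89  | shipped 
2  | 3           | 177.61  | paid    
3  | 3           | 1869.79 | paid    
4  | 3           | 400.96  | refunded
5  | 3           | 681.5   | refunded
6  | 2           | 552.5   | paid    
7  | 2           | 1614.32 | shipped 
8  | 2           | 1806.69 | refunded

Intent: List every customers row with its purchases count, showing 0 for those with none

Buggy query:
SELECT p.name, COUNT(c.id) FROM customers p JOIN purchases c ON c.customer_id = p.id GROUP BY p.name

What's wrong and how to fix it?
Bug: An inner join excludes parents with zero children

Fix: Use LEFT JOIN so parents without children still appear (COUNT(c.id) gives 0)

Corrected query:
SELECT p.name, COUNT(c.id) FROM customers p LEFT JOIN purchases c ON c.customer_id = p.id GROUP BY p.name

Result:
name | COUNT(c.id)
-----+------------
Bob  | 4          
Dave | 4          
Eve  | 0          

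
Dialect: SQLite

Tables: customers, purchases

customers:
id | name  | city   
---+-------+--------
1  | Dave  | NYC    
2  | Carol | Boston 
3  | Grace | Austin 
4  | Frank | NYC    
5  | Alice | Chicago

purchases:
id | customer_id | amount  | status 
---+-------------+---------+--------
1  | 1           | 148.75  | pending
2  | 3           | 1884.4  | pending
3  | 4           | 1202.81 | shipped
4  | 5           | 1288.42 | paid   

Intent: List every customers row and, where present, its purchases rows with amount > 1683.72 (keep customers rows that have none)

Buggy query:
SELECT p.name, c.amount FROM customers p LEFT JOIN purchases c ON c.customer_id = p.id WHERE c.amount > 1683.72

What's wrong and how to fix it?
Bug: Filtering c.amount in WHERE discards the NULL rows produced by LEFT JOIN, turning it into an inner join

Fix: Move the right-table condition into the ON clause so unmatched parents are kept

Corrected query:
SELECT p.name, c.amount FROM customers p LEFT JOIN purchases c ON c.customer_id = p.id AND c.amount > 1683.72

Result:
name  | amount
------+-------
Dave  | NULL  
Carol | NULL  
Grace | 1884.4
Frank | NULL  
Alice | NULL  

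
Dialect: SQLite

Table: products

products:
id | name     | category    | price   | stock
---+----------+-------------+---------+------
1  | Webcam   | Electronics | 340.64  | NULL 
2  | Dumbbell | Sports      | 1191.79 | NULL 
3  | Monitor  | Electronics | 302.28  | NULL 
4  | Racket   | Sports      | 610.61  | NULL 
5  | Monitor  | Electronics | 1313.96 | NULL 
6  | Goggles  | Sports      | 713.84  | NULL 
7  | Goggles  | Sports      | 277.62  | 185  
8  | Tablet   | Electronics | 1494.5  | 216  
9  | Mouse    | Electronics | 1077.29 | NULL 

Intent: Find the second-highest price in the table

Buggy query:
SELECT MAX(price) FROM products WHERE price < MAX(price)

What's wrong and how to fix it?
Bug: The inner MAX is an aggregate inside WHERE, which is not allowed

Fix: Put the inner MAX in a scalar subquery

Corrected query:
SELECT MAX(price) FROM products WHERE price < (SELECT MAX(price) FROM products)

Result:
MAX(price)
----------
1313.96   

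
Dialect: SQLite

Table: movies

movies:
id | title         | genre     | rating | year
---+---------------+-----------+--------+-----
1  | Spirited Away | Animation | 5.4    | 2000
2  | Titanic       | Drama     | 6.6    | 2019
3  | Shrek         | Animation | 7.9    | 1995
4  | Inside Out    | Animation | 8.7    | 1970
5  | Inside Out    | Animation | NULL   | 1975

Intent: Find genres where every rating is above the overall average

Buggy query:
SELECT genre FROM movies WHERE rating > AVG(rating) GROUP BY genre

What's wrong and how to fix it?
Bug: WHERE evaluates per row before aggregation, so AVG() is unavailable

Fix: Use a subquery for AVG and a HAVING MIN(...) filter so the condition holds for every row in the group

Corrected query:
SELECT genre FROM movies GROUP BY genre HAVING MIN(rating) > (SELECT AVG(rating) FROM movies)

Result:
(no rows)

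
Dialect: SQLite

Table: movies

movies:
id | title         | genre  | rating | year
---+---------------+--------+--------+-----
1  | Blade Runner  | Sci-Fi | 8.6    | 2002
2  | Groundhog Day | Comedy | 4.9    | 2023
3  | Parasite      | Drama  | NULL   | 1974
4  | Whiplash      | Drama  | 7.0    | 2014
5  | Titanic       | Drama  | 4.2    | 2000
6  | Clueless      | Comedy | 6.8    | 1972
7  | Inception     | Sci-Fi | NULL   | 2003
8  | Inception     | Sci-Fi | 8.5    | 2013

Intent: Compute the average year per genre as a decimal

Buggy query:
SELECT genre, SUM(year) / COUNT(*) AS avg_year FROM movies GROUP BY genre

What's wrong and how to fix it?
Bug: Both operands are integers, so '/' performs integer division and truncates

Fix: Cast one side to REAL so the division keeps the fractional part

Corrected query:
SELECT genre, SUM(year) * 1.0 / COUNT(*) AS avg_year FROM movies GROUP BY genre

Result:
genre  | avg_year
-------+---------
Comedy | 1997.5  
Drama  | 1996    
Sci-Fi | 2006    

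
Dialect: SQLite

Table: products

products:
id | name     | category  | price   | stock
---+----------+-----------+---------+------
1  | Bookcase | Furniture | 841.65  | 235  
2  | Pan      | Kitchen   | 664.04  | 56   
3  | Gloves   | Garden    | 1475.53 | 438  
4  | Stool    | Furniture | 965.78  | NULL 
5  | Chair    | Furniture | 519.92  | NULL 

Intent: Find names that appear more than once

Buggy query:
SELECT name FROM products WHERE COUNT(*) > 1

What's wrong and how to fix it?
Bug: WHERE can't reference COUNT(*); aggregates are computed after WHERE

Fix: Group first, then use HAVING for the count condition

Corrected query:
SELECT name FROM products GROUP BY name HAVING COUNT(*) > 1

Result:
(no rows)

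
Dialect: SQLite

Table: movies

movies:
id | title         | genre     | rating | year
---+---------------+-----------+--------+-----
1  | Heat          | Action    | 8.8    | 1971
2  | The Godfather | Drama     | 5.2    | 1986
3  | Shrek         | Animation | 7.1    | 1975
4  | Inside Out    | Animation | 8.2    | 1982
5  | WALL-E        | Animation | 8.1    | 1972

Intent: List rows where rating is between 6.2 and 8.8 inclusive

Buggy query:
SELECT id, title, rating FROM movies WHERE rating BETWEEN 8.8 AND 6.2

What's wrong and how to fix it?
Bug: The bounds are reversed; BETWEEN a AND b requires a <= b to match anything

Fix: Swap the bounds so the smaller value comes first

Corrected query:
SELECT id, title, rating FROM movies WHERE rating BETWEEN 6.2 AND 8.8

Result:
id | title      | rating
---+------------+-------
1  | Heat       | 8.8   
3  | Shrek      | 7.1   
4  | Inside Out | 8.2   
5  | WALL-E     | 8.1   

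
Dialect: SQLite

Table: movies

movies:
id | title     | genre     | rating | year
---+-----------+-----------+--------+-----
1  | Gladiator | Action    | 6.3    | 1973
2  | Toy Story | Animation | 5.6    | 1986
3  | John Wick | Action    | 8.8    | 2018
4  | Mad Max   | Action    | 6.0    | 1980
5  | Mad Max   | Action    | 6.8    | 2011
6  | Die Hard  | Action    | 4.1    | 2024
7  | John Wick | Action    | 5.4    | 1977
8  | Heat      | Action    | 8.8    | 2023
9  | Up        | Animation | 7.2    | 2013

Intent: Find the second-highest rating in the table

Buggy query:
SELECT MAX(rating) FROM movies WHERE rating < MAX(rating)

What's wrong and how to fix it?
Bug: MAX(rating) on the right of the comparison is an aggregate-in-WHERE error

Fix: Compute the overall MAX in a subquery, then take MAX of rows below it

Corrected query:
SELECT MAX(rating) FROM movies WHERE rating < (SELECT MAX(rating) FROM movies)

Result:
MAX(rating)
-----------
7.2        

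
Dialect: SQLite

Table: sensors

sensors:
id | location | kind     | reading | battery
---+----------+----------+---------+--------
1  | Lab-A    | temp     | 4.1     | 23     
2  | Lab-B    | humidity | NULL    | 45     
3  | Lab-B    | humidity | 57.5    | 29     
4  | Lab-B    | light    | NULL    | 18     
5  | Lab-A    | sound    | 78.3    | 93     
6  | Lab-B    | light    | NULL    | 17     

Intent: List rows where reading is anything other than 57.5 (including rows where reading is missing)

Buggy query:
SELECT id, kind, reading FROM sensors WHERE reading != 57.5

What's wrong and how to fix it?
Bug: Inequality against NULL is unknown, not true; rows with NULL are dropped

Fix: Add an explicit OR reading IS NULL to include the missing-value rows

Corrected query:
SELECT id, kind, reading FROM sensors WHERE reading != 57.5 OR reading IS NULL

Result:
id | kind     | reading
---+----------+--------
1  | temp     | 4.1    
2  | humidity | NULL   
4  | light    | NULL   
5  | sound    | 78.3   
6  | light    | NULL   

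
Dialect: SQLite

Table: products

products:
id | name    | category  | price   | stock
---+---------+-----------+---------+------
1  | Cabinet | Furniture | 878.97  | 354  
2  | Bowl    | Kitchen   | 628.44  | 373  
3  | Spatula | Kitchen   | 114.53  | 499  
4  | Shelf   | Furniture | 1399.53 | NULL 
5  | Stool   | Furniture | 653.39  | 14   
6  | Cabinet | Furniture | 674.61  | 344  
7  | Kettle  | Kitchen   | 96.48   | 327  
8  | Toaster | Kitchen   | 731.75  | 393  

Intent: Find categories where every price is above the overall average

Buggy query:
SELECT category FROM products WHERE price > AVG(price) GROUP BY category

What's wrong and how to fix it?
Bug: WHERE evaluates per row before aggregation, so AVG() is unavailable

Fix: Use a subquery for AVG and a HAVING MIN(...) filter so the condition holds for every row in the group

Corrected query:
SELECT category FROM products GROUP BY category HAVING MIN(price) > (SELECT AVG(price) FROM products)

Result:
category 
---------
Furniture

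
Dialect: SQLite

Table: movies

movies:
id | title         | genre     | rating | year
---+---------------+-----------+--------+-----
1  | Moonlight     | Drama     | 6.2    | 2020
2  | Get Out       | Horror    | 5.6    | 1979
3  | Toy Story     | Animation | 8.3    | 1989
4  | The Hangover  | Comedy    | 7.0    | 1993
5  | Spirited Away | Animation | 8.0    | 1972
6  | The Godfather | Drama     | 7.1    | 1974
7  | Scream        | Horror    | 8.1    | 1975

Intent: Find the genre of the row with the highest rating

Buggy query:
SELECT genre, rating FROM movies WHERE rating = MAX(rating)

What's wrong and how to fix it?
Bug: WHERE is evaluated per row; an aggregate over the whole table isn't defined there

Fix: Wrap MAX in a scalar subquery so WHERE compares against a single value

Corrected query:
SELECT genre, rating FROM movies WHERE rating = (SELECT MAX(rating) FROM movies)

Result:
genre     | rating
----------+-------
Animation | 8.3   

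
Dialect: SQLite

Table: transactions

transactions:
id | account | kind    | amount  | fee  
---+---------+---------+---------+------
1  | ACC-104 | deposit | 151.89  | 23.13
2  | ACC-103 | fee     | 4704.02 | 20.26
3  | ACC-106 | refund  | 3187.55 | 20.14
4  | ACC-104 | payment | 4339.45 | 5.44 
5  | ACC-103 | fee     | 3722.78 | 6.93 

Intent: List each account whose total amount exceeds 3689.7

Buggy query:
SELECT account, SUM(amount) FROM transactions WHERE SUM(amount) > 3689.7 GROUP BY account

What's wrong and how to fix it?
Bug: Aggregate functions cannot appear in a WHERE clause

Fix: Move the aggregate condition to a HAVING clause

Corrected query:
SELECT account, SUM(amount) FROM transactions GROUP BY account HAVING SUM(amount) > 3689.7

Result:
account | SUM(amount)
--------+------------
ACC-103 | 8426.8     
ACC-104 | 4491.34    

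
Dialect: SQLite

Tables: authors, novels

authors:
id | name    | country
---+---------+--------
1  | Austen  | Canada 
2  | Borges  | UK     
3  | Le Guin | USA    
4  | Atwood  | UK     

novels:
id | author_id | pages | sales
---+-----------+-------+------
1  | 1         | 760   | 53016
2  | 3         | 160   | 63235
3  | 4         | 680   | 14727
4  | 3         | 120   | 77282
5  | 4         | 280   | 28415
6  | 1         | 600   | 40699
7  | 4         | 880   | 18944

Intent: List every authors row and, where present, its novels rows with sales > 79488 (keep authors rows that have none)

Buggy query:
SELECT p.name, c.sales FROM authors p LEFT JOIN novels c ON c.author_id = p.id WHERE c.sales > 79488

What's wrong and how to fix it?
Bug: A WHERE condition on the right-hand table after LEFT JOIN drops unmatched parents

Fix: Move the right-table condition into the ON clause so unmatched parents are kept

Corrected query:
SELECT p.name, c.sales FROM authors p LEFT JOIN novels c ON c.author_id = p.id AND c.sales > 79488

Result:
name    | sales
--------+------
Austen  | NULL 
Borges  | NULL 
Le Guin | NULL 
Atwood  | NULL 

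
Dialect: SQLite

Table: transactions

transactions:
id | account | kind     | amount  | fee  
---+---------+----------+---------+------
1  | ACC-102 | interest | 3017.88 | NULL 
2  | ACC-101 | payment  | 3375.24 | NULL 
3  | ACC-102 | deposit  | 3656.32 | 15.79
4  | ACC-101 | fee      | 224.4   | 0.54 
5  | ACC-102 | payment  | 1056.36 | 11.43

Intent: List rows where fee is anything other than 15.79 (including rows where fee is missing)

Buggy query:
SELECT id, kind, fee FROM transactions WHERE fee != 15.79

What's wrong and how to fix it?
Bug: Inequality against NULL is unknown, not true; rows with NULL are dropped

Fix: Add an explicit OR fee IS NULL to include the missing-value rows

Corrected query:
SELECT id, kind, fee FROM transactions WHERE fee != 15.79 OR fee IS NULL

Result:
id | kind     | fee  
---+----------+------
1  | interest | NULL 
2  | payment  | NULL 
4  | fee      | 0.54 
5  | payment  | 11.43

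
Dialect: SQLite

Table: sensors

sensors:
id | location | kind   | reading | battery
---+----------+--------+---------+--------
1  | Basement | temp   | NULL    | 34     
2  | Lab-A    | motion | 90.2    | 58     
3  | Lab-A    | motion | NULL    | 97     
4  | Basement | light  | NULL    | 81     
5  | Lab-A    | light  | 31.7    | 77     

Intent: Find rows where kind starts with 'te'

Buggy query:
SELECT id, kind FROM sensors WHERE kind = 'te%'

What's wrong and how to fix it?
Bug: Wildcards only work with LIKE; '=' treats '%' as a literal character

Fix: Replace '=' with LIKE so 'te%' is treated as a pattern

Corrected query:
SELECT id, kind FROM sensors WHERE kind LIKE 'te%'

Result:
id | kind
---+-----
1  | temp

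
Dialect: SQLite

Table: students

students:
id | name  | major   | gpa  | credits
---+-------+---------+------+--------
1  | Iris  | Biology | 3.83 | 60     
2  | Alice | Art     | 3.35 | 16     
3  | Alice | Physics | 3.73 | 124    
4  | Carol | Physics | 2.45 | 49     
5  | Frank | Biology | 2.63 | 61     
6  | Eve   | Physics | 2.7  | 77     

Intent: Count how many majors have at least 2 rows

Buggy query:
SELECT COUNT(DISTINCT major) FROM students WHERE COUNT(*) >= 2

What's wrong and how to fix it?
Bug: WHERE filters individual rows, not groups, so a group-level COUNT is invalid there

Fix: Use a subquery that GROUPs and filters with HAVING, then count its rows

Corrected query:
SELECT COUNT(*) FROM (SELECT major FROM students GROUP BY major HAVING COUNT(*) >= 2)

Result:
COUNT(*)
--------
2       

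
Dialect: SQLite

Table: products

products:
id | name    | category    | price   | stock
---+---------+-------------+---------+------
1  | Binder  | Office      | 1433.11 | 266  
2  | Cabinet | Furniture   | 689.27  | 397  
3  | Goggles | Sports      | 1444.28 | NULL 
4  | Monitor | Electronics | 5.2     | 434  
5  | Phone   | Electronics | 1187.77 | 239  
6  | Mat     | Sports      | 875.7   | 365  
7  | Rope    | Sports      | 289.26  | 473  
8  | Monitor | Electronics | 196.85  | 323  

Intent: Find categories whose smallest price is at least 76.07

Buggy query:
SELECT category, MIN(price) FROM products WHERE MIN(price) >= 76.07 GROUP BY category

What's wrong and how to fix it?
Bug: MIN() in WHERE is a misuse of aggregate

Fix: Replace WHERE with HAVING after the GROUP BY

Corrected query:
SELECT category, MIN(price) FROM products GROUP BY category HAVING MIN(price) >= 76.07

Result:
category  | MIN(price)
----------+-----------
Furniture | 689.27    
Office    | 1433.11   
Sports    | 289.26    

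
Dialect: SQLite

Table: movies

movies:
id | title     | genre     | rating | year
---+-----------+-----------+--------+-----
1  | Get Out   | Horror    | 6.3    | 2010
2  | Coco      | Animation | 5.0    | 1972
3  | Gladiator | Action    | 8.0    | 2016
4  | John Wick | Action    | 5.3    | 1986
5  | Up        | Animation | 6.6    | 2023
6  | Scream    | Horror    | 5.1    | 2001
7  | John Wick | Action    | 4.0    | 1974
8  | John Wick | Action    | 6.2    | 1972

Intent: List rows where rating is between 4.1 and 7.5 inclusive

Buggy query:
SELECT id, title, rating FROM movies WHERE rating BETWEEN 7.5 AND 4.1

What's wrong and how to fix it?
Bug: The bounds are reversed; BETWEEN a AND b requires a <= b to match anything

Fix: Swap the bounds so the smaller value comes first

Corrected query:
SELECT id, title, rating FROM movies WHERE rating BETWEEN 4.1 AND 7.5

Result:
id | title     | rating
---+-----------+-------
1  | Get Out   | 6.3   
2  | Coco      | 5     
4  | John Wick | 5.3   
5  | Up        | 6.6   
6  | Scream    | 5.1   
8  | John Wick | 6.2   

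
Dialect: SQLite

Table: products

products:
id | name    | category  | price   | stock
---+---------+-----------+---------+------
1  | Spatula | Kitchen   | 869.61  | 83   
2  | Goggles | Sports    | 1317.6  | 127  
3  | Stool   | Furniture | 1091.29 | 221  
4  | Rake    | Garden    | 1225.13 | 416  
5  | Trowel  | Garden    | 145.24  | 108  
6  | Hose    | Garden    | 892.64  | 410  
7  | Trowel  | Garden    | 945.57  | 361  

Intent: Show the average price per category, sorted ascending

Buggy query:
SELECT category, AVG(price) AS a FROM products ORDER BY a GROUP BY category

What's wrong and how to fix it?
Bug: GROUP BY must precede ORDER BY

Fix: Move ORDER BY to the end, after GROUP BY

Corrected query:
SELECT category, AVG(price) AS a FROM products GROUP BY category ORDER BY a

Result:
category  | a      
----------+--------
Garden    | 802.145
Kitchen   | 869.61 
Furniture | 1091.29
Sports    | 1317.6 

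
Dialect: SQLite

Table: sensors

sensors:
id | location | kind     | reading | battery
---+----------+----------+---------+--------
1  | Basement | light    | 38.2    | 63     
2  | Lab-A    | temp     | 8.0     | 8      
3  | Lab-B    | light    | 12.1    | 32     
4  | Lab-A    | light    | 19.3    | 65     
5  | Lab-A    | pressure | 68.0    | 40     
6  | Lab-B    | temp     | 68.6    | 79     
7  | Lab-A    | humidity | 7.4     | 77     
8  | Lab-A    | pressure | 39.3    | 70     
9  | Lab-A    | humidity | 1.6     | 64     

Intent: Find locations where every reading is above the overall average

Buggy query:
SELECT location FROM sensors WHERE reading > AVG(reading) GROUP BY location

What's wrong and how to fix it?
Bug: WHERE evaluates per row before aggregation, so AVG() is unavailable

Fix: Use a subquery for AVG and a HAVING MIN(...) filter so the condition holds for every row in the group

Corrected query:
SELECT location FROM sensors GROUP BY location HAVING MIN(reading) > (SELECT AVG(reading) FROM sensors)

Result:
location
--------
Basement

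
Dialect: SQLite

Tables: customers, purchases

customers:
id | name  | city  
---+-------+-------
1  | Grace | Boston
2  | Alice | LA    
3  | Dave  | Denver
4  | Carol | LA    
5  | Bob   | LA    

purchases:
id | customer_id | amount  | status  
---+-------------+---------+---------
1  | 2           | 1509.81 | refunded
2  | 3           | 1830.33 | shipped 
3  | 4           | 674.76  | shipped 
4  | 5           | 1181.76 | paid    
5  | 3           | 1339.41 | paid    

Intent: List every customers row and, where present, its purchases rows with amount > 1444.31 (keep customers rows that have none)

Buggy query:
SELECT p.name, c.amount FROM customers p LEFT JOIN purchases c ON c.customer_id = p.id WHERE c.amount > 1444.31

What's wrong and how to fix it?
Bug: A WHERE condition on the right-hand table after LEFT JOIN drops unmatched parents

Fix: Move the right-table condition into the ON clause so unmatched parents are kept

Corrected query:
SELECT p.name, c.amount FROM customers p LEFT JOIN purchases c ON c.customer_id = p.id AND c.amount > 1444.31

Result:
name  | amount 
------+--------
Grace | NULL   
Alice | 1509.81
Dave  | 1830.33
Carol | NULL   
Bob   | NULL   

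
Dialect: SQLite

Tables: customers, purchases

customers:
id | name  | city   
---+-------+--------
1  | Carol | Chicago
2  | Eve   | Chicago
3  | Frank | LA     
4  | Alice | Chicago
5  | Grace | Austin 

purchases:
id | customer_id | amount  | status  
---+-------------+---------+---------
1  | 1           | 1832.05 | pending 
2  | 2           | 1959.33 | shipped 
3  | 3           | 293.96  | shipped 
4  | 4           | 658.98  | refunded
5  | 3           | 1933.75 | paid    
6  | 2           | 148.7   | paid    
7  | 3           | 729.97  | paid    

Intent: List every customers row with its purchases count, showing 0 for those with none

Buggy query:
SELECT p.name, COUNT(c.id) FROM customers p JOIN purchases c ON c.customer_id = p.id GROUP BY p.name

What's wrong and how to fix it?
Bug: INNER JOIN drops customers rows that have no matching purchases rows

Fix: Switch to LEFT JOIN to retain unmatched parent rows

Corrected query:
SELECT p.name, COUNT(c.id) FROM customers p LEFT JOIN purchases c ON c.customer_id = p.id GROUP BY p.name

Result:
name  | COUNT(c.id)
------+------------
Alice | 1          
Carol | 1          
Eve   | 2          
Frank | 3          
Grace | 0          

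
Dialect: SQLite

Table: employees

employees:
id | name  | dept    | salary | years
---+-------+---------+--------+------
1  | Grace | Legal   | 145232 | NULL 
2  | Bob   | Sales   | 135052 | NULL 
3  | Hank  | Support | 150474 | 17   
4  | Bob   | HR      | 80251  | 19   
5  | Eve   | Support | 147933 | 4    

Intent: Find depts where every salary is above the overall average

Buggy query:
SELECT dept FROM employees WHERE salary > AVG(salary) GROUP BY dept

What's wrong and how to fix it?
Bug: AVG() is an aggregate; it can't sit directly in WHERE

Fix: Compute the overall average in a scalar subquery and compare each group's MIN against it in HAVING

Corrected query:
SELECT dept FROM employees GROUP BY dept HAVING MIN(salary) > (SELECT AVG(salary) FROM employees)

Result:
dept   
-------
Legal  
Sales  
Support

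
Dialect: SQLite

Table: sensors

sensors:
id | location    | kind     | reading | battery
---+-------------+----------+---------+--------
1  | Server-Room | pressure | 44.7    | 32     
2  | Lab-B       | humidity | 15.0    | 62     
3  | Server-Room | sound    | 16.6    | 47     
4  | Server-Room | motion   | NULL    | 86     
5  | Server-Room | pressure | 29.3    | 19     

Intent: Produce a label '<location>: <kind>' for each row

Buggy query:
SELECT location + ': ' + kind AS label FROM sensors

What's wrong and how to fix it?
Bug: '+' is numeric addition; on text columns SQLite converts them to 0 instead of concatenating

Fix: Use the || operator for string concatenation

Corrected query:
SELECT location || ': ' || kind AS label FROM sensors

Result:
label                
---------------------
Server-Room: pressure
Lab-B: humidity      
Server-Room: sound   
Server-Room: motion  
Server-Room: pressure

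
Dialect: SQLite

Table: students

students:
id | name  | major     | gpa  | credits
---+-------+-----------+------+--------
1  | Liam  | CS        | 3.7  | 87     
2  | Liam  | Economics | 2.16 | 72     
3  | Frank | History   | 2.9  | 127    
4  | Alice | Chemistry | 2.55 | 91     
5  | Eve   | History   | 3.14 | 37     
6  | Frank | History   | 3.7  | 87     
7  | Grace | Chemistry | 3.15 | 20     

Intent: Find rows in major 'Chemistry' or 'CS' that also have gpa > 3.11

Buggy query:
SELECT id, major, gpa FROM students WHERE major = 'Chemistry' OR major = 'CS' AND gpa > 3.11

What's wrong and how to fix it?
Bug: Without parentheses, AND is evaluated before OR, so the gpa filter only applies to the 'CS' branch

Fix: Add parentheses around the OR so the AND applies to both alternatives

Corrected query:
SELECT id, major, gpa FROM students WHERE (major = 'Chemistry' OR major = 'CS') AND gpa > 3.11

Result:
id | major     | gpa 
---+-----------+-----
1  | CS        | 3.7 
7  | Chemistry | 3.15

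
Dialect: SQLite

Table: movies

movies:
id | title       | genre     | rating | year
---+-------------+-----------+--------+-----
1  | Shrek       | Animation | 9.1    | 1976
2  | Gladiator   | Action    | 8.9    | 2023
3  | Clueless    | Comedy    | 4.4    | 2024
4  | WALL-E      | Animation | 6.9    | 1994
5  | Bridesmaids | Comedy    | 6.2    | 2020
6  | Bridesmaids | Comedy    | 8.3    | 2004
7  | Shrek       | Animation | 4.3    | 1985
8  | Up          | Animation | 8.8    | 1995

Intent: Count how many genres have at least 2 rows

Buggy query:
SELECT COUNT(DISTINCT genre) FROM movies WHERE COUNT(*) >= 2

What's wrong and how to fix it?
Bug: WHERE filters individual rows, not groups, so a group-level COUNT is invalid there

Fix: Use a subquery that GROUPs and filters with HAVING, then count its rows

Corrected query:
SELECT COUNT(*) FROM (SELECT genre FROM movies GROUP BY genre HAVING COUNT(*) >= 2)

Result:
COUNT(*)
--------
2       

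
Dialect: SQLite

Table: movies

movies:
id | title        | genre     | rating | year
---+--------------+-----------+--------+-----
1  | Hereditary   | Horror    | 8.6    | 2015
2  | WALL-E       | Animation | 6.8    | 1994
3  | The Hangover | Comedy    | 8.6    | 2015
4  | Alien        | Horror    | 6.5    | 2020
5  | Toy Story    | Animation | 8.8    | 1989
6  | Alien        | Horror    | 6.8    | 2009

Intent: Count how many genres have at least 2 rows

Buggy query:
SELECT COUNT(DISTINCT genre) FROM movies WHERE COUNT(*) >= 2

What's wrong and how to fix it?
Bug: COUNT(*) cannot appear in WHERE; the per-group count doesn't exist yet

Fix: Use a subquery that GROUPs and filters with HAVING, then count its rows

Corrected query:
SELECT COUNT(*) FROM (SELECT genre FROM movies GROUP BY genre HAVING COUNT(*) >= 2)

Result:
COUNT(*)
--------
2       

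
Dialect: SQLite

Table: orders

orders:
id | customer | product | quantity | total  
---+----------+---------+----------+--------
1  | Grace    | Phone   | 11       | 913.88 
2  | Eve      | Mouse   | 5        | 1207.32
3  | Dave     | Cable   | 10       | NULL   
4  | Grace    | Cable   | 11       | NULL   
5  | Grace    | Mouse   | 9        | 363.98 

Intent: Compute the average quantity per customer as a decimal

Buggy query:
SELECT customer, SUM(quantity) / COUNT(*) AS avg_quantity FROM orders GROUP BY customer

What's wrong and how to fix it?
Bug: SUM(quantity) and COUNT(*) are both integers; the division truncates the fractional part

Fix: Multiply by 1.0 (or CAST to REAL) to force floating-point division

Corrected query:
SELECT customer, SUM(quantity) * 1.0 / COUNT(*) AS avg_quantity FROM orders GROUP BY customer

Result:
customer | avg_quantity
---------+-------------
Dave     | 10          
Eve      | 5           
Grace    | 10.333333   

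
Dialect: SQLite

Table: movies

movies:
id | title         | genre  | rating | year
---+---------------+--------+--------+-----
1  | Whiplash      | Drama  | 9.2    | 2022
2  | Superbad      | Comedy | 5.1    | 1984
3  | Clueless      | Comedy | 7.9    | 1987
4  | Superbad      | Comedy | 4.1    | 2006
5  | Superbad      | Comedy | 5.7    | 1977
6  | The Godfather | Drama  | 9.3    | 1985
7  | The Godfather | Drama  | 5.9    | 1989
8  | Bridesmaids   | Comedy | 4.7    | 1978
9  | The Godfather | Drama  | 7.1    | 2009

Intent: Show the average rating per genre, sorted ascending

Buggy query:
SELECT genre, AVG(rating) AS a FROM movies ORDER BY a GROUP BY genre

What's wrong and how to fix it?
Bug: ORDER BY appears before GROUP BY; SQL clause order requires GROUP BY first

Fix: Reorder: SELECT … FROM … GROUP BY … ORDER BY …

Corrected query:
SELECT genre, AVG(rating) AS a FROM movies GROUP BY genre ORDER BY a

Result:
genre  | a    
-------+------
Comedy | 5.5  
Drama  | 7.875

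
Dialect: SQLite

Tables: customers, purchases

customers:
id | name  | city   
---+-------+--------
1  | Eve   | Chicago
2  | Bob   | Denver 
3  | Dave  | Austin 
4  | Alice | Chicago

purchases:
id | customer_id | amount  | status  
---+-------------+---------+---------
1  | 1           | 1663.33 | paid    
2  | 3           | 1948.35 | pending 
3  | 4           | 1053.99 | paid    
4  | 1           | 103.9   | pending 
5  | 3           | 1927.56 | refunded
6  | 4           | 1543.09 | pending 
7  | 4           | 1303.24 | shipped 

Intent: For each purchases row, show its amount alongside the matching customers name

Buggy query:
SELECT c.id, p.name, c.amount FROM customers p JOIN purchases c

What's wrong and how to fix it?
Bug: JOIN with no ON clause produces a cartesian product; every purchases row pairs with every customers row

Fix: Specify the join condition linking the foreign key to the parent id

Corrected query:
SELECT c.id, p.name, c.amount FROM customers p JOIN purchases c ON c.customer_id = p.id

Result:
id | name  | amount 
---+-------+--------
1  | Eve   | 1663.33
2  | Dave  | 1948.35
3  | Alice | 1053.99
4  | Eve   | 103.9  
5  | Dave  | 1927.56
6  | Alice | 1543.09
7  | Alice | 1303.24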